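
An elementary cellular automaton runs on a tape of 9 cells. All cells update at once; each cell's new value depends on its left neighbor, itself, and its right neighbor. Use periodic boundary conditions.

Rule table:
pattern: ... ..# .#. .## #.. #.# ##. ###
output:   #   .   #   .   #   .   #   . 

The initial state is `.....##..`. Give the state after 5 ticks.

####..###
...##....
##..#####
.##......
..#######

..#######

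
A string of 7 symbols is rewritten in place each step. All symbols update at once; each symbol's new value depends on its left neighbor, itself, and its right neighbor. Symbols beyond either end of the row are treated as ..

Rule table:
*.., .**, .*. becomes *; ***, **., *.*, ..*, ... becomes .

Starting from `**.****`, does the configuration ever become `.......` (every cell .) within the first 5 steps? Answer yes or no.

*..*...
**.**..
*..*.*.
**.*.**
*..*.*.
step 5 is *..*.*., still not uniform .

no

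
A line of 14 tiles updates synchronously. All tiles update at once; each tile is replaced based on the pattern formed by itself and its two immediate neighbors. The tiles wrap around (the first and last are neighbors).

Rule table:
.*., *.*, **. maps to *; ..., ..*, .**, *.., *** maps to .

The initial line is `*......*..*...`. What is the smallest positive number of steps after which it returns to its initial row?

1

*......*..*...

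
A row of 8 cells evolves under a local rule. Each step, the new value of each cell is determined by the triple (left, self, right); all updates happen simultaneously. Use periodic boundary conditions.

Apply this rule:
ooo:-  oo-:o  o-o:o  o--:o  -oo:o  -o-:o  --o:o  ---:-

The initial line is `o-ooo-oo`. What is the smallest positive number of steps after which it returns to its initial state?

ooo-ooo-
o-ooo-oo

2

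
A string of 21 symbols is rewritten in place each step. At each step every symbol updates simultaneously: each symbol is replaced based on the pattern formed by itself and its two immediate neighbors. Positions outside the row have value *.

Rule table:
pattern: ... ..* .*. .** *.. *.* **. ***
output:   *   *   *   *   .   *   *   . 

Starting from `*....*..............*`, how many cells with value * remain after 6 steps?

10

*.****.**************
***..***.............
..*.**.*.************
.*********...........
**.......*.**********
.*.*********.........
count of *: 10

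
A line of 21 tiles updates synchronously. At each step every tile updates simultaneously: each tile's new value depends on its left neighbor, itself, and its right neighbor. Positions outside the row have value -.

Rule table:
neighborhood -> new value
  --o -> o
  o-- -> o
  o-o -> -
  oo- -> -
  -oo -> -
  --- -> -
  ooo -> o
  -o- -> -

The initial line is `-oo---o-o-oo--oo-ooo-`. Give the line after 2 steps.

-oo---o----o--o--o---

step 1: o--o-o------oo----o-o
step 2: -oo---o----o--o--o---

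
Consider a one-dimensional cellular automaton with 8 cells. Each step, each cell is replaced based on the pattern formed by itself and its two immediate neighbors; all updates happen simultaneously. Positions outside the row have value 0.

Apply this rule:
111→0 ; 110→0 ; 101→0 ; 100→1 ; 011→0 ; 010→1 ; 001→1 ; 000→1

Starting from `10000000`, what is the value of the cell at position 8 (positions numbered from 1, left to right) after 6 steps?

11111111
00000000
11111111  (repeats step 1; period 2)
step 6: 00000000
position 8 holds 0

0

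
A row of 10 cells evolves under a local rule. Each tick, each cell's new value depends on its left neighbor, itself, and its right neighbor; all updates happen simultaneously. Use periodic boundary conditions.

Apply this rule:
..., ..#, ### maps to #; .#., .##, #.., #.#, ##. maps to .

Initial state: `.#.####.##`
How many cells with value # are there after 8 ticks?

5

....##....
####...###
###..##.##
##..#....#
#..#..###.
..#..#.#..
##..#....#  (repeats tick 4; period 3)
tick 8: #..#..###.
count of #: 5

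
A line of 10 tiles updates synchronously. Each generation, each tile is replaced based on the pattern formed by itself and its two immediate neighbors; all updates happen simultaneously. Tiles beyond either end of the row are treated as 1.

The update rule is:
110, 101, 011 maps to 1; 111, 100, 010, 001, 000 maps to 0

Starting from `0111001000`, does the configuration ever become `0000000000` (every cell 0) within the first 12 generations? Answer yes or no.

yes

generation 1: 1101000000
generation 2: 0110000000
generation 3: 1110000000
generation 4: 0010000000
generation 5: 0000000000
all cells are 0 at generation 5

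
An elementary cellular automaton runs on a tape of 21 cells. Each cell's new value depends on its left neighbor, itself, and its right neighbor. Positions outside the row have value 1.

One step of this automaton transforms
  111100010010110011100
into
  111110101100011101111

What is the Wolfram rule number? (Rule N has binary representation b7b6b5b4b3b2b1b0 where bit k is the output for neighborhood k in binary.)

210

position 0: 111 → 1  (bit 7 = 1)
position 3: 110 → 1  (bit 6 = 1)
position 11: 101 → 0  (bit 5 = 0)
position 4: 100 → 1  (bit 4 = 1)
position 12: 011 → 0  (bit 3 = 0)
position 7: 010 → 0  (bit 2 = 0)
position 6: 001 → 1  (bit 1 = 1)
position 5: 000 → 0  (bit 0 = 0)
bits b7..b0 = 11010010 = 210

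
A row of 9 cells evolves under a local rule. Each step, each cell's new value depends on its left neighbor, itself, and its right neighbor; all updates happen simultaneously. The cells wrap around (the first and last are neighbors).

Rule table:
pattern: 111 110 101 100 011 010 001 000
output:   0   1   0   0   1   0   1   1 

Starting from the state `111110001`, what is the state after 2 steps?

011100101

step 1: 000010111
step 2: 011100101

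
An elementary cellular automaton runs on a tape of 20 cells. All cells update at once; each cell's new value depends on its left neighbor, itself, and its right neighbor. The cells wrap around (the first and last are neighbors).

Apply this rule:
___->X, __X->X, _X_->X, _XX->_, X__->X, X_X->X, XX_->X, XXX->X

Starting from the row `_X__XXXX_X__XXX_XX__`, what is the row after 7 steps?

step 1: XXXX_XXXXXXX_XXX_XXX
step 2: XXXXX_XXXXXXX_XXX_XX
step 3: XXXXXX_XXXXXXX_XXX_X
step 4: XXXXXXX_XXXXXXX_XXX_
step 5: _XXXXXXX_XXXXXXX_XXX
step 6: X_XXXXXXX_XXXXXXX_XX
step 7: XX_XXXXXXX_XXXXXXX_X

XX_XXXXXXX_XXXXXXX_X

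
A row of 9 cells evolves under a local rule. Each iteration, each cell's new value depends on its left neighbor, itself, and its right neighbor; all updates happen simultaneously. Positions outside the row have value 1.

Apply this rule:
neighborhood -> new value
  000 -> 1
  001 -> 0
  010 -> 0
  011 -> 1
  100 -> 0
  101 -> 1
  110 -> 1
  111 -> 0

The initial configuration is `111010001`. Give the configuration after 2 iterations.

001100011

iteration 1: 001100101
iteration 2: 001100011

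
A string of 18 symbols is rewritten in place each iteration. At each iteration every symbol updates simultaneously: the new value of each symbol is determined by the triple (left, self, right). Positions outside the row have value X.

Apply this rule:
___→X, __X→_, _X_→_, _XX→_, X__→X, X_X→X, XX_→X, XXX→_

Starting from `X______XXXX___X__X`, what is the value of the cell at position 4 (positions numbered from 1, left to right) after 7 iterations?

_

iteration 1: XXXXXX____XXX__X__
iteration 2: _____XXXX___XX__X_
iteration 3: XXXX____XXX__XX__X
iteration 4: ___XXXX___XX__XX__
iteration 5: XX____XXX__XX__XX_
iteration 6: _XXXX___XX__XX__XX
iteration 7: X___XXX__XX__XX___
position 4 holds _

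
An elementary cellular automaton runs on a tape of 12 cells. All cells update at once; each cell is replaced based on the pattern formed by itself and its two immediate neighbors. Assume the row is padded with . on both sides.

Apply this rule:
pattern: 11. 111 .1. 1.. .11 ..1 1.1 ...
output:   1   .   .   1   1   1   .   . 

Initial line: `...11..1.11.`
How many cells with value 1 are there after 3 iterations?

iteration 1: ..11111..111
iteration 2: .11...1111.1
iteration 3: 1111.11..1..
count of 1: 7

7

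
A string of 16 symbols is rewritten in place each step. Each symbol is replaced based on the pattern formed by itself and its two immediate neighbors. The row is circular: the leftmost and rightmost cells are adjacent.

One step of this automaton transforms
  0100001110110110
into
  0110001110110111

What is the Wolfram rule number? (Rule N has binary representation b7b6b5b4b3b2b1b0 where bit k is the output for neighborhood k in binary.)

position 7: 111 → 1  (bit 7 = 1)
position 8: 110 → 1  (bit 6 = 1)
position 9: 101 → 0  (bit 5 = 0)
position 2: 100 → 1  (bit 4 = 1)
position 6: 011 → 1  (bit 3 = 1)
position 1: 010 → 1  (bit 2 = 1)
position 0: 001 → 0  (bit 1 = 0)
position 3: 000 → 0  (bit 0 = 0)
bits b7..b0 = 11011100 = 220

220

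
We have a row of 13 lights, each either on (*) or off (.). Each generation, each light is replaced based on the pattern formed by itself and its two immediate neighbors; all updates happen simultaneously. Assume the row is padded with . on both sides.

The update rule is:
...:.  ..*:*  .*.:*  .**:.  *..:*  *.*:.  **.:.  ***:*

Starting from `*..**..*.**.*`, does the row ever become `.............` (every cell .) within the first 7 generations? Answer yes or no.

no

***..***....*
.*.**.*.*..**
**....*.***..
..*..**..*.*.
.****..***.**
*.**.**.*....
*.......**...
generation 7 is *.......**..., still not uniform .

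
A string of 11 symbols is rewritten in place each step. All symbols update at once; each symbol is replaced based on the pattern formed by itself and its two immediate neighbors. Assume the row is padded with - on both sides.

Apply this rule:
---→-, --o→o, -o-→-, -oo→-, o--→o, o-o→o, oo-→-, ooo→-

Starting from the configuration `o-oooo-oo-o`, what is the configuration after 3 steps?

-o-oo-o--o-

-o----o--o-
o-o--o-oo-o
-o-oo-o--o-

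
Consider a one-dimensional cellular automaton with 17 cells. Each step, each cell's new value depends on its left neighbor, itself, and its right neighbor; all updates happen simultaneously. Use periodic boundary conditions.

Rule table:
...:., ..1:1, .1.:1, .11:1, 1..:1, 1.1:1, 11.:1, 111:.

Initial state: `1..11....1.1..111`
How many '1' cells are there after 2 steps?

step 1: 111111..1111111..
step 2: 1....1111.....111
count of 1: 8

8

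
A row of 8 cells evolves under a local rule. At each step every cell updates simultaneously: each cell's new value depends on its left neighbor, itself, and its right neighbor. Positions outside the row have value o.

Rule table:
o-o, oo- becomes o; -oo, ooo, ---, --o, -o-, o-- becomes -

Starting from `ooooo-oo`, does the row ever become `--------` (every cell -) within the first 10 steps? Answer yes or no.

yes

----oo--
-----o--
--------
all cells are - at step 3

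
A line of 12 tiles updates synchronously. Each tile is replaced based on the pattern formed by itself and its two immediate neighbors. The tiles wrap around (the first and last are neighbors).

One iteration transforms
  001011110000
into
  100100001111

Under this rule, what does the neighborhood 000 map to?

At position 0 the neighborhood is 000; the next row has 1 there.

1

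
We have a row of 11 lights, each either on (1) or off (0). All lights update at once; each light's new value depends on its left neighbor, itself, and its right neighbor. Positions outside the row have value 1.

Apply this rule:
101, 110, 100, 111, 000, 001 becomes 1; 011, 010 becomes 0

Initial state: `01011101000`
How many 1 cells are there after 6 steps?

10101110111
11010111011
11101011101
11110101110
11111010111
11111101011
count of 1: 9

9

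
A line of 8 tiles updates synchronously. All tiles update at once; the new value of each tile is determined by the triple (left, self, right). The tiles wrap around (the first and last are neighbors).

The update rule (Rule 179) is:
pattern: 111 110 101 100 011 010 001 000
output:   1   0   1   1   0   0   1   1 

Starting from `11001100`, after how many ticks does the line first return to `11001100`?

00110011
11001100

2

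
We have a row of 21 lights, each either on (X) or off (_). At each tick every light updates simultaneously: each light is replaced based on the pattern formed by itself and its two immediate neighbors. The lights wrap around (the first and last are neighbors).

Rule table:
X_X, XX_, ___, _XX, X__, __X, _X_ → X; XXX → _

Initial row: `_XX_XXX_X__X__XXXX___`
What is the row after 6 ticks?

XXXXX_XXXXXXXXX__XXXX
____XXX_______XXXX___
XXXXX_XXXXXXXXX__XXXX  (repeats tick 1; period 2)
tick 6: ____XXX_______XXXX___

____XXX_______XXXX___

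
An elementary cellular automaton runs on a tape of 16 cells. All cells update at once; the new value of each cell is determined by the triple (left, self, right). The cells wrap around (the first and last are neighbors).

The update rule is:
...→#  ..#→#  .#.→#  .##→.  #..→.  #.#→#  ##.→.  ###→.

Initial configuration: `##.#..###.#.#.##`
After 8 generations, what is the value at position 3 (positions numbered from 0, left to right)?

generation 1: ..##.#...#####..
generation 2: ##..##.##......#
generation 3: ...#..#...#####.
generation 4: ####.##.##......
generation 5: ....#..#...#####
generation 6: .####.##.##.....
generation 7: #....#..#...####
generation 8: ..####.##.##....
position 3 holds #

#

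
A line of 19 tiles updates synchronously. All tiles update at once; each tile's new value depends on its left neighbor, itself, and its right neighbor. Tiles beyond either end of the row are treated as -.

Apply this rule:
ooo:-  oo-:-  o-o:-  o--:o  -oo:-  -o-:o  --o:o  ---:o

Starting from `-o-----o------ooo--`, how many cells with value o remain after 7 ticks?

oooooooooooooo---oo
--------------ooo--
oooooooooooooo---oo  (repeats tick 1; period 2)
tick 7: oooooooooooooo---oo
count of o: 16

16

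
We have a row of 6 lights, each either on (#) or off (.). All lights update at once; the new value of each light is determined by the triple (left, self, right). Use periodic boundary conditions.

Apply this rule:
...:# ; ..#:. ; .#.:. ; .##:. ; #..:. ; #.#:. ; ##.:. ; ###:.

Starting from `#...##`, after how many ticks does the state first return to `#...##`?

2

..#...
#...##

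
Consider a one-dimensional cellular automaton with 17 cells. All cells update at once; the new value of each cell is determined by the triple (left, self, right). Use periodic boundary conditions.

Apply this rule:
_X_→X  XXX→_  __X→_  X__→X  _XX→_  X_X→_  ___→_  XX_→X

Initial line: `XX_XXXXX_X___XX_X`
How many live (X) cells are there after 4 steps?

8

_X_____X_XX___X__
_XX____X__XX__XX_
__XX___XX__XX__XX
X__XX___XX__XX__X
count of X: 8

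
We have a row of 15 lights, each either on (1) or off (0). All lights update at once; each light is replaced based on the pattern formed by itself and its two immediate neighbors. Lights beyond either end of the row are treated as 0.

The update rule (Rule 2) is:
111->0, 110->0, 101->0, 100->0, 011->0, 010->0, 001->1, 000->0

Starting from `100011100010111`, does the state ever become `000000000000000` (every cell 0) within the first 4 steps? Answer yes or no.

no

step 1: 000100000100000
step 2: 001000001000000
step 3: 010000010000000
step 4: 100000100000000
step 4 is 100000100000000, still not uniform 0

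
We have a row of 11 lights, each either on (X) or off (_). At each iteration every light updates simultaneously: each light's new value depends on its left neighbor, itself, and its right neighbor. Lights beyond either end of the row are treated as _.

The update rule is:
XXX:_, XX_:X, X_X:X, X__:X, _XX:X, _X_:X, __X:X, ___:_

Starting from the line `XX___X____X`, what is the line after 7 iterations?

iteration 1: XXX_XXX__XX
iteration 2: X_XXX_XXXXX
iteration 3: XXX_XXX___X
iteration 4: X_XXX_XX_XX
iteration 5: XXX_XXXXXXX
iteration 6: X_XXX_____X
iteration 7: XXX_XX___XX

XXX_XX___XX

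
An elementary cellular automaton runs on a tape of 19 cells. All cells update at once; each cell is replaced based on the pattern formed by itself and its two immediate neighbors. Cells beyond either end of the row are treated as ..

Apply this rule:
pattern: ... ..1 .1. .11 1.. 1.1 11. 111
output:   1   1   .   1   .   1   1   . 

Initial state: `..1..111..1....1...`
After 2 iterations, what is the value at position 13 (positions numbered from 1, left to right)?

1

iteration 1: 11..11.1.1..111..11
iteration 2: 11.1111.1..11.1.111
position 13 holds 1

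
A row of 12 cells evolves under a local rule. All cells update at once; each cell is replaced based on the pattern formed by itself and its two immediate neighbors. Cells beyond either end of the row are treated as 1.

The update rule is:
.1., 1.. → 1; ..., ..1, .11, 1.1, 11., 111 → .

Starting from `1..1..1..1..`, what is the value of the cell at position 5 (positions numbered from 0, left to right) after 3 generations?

.

.1.11.11.11.
.1..........
.11.........
position 5 holds .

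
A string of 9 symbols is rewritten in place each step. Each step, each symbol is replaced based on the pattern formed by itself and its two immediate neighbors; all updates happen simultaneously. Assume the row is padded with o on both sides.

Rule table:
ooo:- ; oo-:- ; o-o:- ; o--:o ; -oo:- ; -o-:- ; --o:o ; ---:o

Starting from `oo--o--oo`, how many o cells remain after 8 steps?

4

--oo-oo--
oo-----oo
--ooooo--
oo-----oo  (repeats step 2; period 2)
step 8: oo-----oo
count of o: 4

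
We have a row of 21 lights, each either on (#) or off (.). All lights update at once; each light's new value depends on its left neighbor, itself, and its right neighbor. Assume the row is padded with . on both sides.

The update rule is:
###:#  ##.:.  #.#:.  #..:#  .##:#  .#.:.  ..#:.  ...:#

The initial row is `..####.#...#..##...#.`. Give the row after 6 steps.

#.###...##..#.#.##..#
..##.##.#.#.....#.#..
#.#..#.....####....##
...#..####.###.###.#.
##..#.###..##..##...#
#.#...##.#.#.#.#.##..

#.#...##.#.#.#.#.##..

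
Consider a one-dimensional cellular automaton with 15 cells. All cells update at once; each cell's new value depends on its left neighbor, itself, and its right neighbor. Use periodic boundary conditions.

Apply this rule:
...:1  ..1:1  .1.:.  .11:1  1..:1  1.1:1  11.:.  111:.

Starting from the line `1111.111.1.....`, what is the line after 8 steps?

....1111.11.11.

1...11..1.11111
.1111.11.11....
11...11.11.1111
..1111.11.11...
111...11.11.111
...1111.11.11..
1111...11.11.11
....1111.11.11.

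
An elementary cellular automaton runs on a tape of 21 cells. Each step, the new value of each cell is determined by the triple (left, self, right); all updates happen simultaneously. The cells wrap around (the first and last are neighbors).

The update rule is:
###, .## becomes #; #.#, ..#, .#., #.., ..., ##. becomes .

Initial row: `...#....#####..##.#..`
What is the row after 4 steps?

........#............

........####...#.....
........###..........
........##...........
........#............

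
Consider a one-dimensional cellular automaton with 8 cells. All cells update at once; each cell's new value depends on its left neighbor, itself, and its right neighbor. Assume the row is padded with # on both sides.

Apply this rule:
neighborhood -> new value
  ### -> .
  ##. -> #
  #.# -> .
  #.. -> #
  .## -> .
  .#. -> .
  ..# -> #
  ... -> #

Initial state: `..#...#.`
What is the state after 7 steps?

###.....

##.###..
.#...###
..###...
##..####
.###....
...#####
###.....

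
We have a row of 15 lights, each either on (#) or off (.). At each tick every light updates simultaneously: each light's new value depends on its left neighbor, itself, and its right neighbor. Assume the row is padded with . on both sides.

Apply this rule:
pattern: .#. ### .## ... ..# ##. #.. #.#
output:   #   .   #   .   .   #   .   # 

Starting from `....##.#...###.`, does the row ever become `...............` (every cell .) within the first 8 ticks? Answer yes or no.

tick 1: ....####...#.#.
tick 2: ....#..#...###.
tick 3: ....#..#...#.#.
tick 4: ....#..#...###.  (repeats tick 2; period 2)
tick 8: ....#..#...###.
tick 8 is ....#..#...###., still not uniform .

no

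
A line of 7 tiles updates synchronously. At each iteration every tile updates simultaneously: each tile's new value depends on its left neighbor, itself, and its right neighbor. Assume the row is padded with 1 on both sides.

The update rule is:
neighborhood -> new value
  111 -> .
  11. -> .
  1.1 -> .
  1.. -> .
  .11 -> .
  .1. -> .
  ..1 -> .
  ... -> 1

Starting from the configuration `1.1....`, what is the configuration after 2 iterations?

....11.
.11....

.11....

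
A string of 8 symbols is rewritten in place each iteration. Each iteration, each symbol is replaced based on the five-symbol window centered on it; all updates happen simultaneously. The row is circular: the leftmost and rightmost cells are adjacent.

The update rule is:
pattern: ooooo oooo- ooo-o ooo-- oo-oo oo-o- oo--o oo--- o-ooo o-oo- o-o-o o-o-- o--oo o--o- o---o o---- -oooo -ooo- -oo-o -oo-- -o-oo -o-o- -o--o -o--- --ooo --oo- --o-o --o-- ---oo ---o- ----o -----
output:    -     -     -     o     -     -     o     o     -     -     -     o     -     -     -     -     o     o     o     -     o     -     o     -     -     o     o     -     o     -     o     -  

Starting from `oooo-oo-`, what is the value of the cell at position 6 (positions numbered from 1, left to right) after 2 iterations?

-o----o-
----o--o
position 6 holds -

-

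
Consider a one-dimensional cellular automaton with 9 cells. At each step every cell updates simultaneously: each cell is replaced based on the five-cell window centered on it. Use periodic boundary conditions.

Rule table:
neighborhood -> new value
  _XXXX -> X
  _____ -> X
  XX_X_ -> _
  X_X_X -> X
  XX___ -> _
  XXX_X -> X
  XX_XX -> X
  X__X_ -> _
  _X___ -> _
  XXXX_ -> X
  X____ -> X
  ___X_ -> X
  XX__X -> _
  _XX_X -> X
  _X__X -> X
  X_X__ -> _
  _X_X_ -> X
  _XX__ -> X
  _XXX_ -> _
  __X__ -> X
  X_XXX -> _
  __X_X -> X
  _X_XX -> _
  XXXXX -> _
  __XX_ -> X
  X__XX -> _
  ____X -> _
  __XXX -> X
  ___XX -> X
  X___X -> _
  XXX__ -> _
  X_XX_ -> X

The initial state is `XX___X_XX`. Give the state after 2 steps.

step 1: X___XX__X
step 2: X__XXX__X

X__XXX__X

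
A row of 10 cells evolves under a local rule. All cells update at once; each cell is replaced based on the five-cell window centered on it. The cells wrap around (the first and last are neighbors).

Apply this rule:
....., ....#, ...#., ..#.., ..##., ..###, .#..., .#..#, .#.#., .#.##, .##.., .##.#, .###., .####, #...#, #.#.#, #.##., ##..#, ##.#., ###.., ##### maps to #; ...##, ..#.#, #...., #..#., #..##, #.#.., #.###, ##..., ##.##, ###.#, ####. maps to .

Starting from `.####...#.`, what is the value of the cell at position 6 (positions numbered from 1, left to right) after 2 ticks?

tick 1: .##.#.####
tick 2: .#####.#..
position 6 holds #

#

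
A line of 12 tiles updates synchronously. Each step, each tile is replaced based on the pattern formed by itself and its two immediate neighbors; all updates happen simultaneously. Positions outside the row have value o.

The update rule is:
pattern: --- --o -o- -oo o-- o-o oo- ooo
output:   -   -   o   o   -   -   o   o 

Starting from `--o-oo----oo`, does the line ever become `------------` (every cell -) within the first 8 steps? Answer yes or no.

no

step 1: --o-oo----oo  (fixed point — unchanged through step 8)
step 8 is --o-oo----oo, still not uniform -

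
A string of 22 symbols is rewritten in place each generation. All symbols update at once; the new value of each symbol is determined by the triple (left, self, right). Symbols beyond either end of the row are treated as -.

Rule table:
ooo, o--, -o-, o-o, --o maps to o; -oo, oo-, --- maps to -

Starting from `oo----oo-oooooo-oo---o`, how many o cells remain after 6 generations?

17

generation 1: --o--o--o-oooo-o--o-oo
generation 2: -ooooooooo-oo-oooooo--
generation 3: o-ooooooo-o--o-oooo-o-
generation 4: oo-ooooo-oooooo-oo-ooo
generation 5: --o-ooo-o-oooo-o--o-o-
generation 6: -ooo-o-ooo-oo-oooooooo
count of o: 17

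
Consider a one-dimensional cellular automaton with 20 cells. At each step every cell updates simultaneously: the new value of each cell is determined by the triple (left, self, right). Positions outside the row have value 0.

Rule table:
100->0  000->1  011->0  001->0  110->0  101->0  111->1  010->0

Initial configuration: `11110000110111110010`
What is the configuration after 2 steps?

01100110000011100000
00000000111001001111

00000000111001001111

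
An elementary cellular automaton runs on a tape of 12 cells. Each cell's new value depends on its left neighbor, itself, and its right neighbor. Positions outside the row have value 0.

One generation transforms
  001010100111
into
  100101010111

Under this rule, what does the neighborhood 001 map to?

At position 1 the neighborhood is 001; the next row has 0 there.

0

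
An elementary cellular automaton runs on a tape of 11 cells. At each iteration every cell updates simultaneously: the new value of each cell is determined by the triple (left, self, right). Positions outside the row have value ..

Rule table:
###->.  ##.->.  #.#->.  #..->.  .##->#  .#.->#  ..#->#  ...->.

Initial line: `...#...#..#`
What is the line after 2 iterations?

..##..##.##
.##..##..#.

.##..##..#.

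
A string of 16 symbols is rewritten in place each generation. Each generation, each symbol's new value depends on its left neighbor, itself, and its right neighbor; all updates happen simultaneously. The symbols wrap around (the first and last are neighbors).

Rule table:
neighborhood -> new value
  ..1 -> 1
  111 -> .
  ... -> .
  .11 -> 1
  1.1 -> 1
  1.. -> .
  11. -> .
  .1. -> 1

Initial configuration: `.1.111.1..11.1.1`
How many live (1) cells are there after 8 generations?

1111..11.11.1111
.....11.11.11...
....11.11.11....
...11.11.11.....
..11.11.11......
.11.11.11.......
11.11.11........
1.11.11........1
count of 1: 6

6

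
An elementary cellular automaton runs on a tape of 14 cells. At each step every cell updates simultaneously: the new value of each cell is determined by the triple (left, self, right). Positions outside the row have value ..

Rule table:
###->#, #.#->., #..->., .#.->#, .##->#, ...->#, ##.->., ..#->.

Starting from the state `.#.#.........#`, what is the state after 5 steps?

.#.#.#######.#
.#.#.######..#
.#.#.#####...#
.#.#.####..#.#
.#.#.###...#.#

.#.#.###...#.#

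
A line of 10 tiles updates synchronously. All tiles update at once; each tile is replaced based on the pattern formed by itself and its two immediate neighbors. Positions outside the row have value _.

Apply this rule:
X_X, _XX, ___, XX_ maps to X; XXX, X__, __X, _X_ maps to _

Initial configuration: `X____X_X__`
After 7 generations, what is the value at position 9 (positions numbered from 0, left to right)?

_

__XX__X__X
X_XX______
_XXX_XXXXX
_X_XXX___X
__XX_X_X__
X_XXX_X__X
_XX_XX____
position 9 holds _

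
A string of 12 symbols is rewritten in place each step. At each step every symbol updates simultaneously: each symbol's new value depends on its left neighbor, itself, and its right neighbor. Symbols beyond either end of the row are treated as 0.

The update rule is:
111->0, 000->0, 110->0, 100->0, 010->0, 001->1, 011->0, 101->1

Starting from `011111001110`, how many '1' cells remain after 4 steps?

step 1: 100000010000
step 2: 000000100000
step 3: 000001000000
step 4: 000010000000
count of 1: 1

1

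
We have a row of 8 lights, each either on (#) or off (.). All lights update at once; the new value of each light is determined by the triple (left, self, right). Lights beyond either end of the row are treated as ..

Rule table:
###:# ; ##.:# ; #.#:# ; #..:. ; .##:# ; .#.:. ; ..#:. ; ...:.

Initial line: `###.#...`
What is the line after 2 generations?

####....

####....
####....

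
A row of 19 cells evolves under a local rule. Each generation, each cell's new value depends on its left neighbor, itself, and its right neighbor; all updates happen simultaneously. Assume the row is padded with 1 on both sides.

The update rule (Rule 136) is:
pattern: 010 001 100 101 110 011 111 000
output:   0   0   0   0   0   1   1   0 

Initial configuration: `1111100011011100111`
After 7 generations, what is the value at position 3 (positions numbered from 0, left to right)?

0

1111000010011000111
1110000000010000111
1100000000000000111
1000000000000000111
0000000000000000111
0000000000000000111  (fixed point — unchanged through generation 7)
position 3 holds 0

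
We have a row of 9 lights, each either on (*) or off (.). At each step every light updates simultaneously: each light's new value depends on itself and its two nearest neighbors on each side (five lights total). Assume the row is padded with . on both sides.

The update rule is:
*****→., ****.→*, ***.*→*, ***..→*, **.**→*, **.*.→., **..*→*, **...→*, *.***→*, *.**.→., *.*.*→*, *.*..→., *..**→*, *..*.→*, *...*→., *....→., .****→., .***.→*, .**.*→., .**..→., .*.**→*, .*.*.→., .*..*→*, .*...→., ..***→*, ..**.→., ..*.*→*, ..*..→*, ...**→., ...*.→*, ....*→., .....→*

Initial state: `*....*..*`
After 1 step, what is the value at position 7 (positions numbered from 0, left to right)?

*...*****
position 7 holds *

*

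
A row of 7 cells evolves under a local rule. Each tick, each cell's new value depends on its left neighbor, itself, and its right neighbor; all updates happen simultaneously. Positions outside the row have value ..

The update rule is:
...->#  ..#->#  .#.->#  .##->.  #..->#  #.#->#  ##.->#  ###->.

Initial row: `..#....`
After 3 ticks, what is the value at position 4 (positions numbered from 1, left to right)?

#

tick 1: #######
tick 2: ......#
tick 3: #######
position 4 holds #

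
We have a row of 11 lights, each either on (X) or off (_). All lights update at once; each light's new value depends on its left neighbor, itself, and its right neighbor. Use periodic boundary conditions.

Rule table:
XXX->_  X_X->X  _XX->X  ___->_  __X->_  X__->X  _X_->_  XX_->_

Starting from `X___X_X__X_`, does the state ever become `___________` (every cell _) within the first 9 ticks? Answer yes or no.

_X___X_X__X
X_X___X_X__
_X_X___X_X_
__X_X___X_X
X__X_X___X_
_X__X_X___X
X_X__X_X___
_X_X__X_X__
__X_X__X_X_
tick 9 is __X_X__X_X_, still not uniform _

no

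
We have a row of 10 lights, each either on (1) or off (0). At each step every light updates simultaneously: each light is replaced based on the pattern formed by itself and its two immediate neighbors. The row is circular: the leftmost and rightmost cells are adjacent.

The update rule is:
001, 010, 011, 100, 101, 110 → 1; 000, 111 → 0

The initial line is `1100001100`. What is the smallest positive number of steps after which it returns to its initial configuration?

1110011111
0011110000
0110011000
1111111100
1000000111
1100001100

6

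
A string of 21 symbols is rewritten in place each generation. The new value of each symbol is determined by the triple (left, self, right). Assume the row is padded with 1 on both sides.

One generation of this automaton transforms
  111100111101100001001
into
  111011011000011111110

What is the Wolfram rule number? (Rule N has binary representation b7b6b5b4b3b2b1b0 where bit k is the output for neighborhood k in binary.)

151

position 0: 111 → 1  (bit 7 = 1)
position 3: 110 → 0  (bit 6 = 0)
position 10: 101 → 0  (bit 5 = 0)
position 4: 100 → 1  (bit 4 = 1)
position 6: 011 → 0  (bit 3 = 0)
position 17: 010 → 1  (bit 2 = 1)
position 5: 001 → 1  (bit 1 = 1)
position 14: 000 → 1  (bit 0 = 1)
bits b7..b0 = 10010111 = 151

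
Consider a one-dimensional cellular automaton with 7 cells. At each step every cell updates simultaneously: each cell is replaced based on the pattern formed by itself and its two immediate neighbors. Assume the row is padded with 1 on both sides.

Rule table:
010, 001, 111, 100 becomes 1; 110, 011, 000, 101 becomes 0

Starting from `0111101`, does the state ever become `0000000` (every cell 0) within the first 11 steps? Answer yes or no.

no

step 1: 0011000
step 2: 1100101
step 3: 1011100
step 4: 0001011
step 5: 1011001
step 6: 0000110
step 7: 1001000
step 8: 0111101  (repeats step 0; period 8)
step 11: 1011100
step 11 is 1011100, still not uniform 0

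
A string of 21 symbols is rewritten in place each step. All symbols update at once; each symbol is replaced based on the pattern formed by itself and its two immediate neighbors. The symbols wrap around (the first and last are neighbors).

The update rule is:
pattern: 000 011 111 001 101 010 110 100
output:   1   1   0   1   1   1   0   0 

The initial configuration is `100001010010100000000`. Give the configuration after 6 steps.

000001100000110001100

101111110111101111111
011000001100011000000
110011111001110011111
000110000011000110000
111100111110011100111
000001100000110001100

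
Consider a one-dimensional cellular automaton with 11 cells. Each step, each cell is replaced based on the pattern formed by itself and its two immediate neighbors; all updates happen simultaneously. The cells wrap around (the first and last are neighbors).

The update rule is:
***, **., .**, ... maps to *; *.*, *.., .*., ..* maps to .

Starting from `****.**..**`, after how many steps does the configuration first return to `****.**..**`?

****.**..**

1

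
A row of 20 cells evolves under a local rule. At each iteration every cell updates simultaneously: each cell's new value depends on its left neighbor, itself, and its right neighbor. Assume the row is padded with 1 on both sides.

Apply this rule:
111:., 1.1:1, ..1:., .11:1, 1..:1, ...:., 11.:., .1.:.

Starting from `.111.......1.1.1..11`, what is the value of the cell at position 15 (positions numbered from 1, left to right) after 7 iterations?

11..1.......1.1.1.1.
..1..1.......1.1.1.1
1..1..1.......1.1.11
.1..1..1.......1.11.
1.1..1..1.......11.1
.1.1..1..1......1.11
1.1.1..1..1......11.
position 15 holds .

.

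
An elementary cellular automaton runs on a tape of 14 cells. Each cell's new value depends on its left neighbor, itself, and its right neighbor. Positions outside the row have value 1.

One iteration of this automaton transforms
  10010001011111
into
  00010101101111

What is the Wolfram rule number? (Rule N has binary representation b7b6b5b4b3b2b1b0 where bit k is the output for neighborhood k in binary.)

position 10: 111 → 1  (bit 7 = 1)
position 0: 110 → 0  (bit 6 = 0)
position 8: 101 → 1  (bit 5 = 1)
position 1: 100 → 0  (bit 4 = 0)
position 9: 011 → 0  (bit 3 = 0)
position 3: 010 → 1  (bit 2 = 1)
position 2: 001 → 0  (bit 1 = 0)
position 5: 000 → 1  (bit 0 = 1)
bits b7..b0 = 10100101 = 165

165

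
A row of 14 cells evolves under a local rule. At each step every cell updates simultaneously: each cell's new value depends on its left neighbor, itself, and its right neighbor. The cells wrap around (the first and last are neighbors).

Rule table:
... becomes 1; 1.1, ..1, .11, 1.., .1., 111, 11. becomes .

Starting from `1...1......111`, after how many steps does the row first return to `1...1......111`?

..1...1111....
1...1......111

2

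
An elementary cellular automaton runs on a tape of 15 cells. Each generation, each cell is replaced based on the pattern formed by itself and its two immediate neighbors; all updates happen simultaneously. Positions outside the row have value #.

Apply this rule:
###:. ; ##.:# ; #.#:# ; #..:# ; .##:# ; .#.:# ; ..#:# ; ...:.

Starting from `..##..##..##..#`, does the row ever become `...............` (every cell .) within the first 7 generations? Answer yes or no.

###############
...............
all cells are . at generation 2

yes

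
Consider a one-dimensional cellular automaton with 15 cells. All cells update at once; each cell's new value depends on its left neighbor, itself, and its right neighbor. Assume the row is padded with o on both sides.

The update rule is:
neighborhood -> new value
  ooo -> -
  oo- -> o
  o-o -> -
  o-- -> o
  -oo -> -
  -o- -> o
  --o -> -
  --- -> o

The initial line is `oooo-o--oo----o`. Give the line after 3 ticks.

-o-oo--oooo--o-

---o-oo--oooo--
oo-o--oo----oo-
-o-oo--oooo--o-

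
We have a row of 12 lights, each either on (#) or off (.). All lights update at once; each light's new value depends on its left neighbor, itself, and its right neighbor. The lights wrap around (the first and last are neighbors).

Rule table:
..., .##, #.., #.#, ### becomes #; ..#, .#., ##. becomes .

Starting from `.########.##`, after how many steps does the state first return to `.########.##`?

12

step 1: ########.##.
step 2: #######.##.#
step 3: ######.##.##
step 4: #####.##.###
step 5: ####.##.####
step 6: ###.##.#####
step 7: ##.##.######
step 8: #.##.#######
step 9: .##.########
step 10: ##.########.
step 11: #.########.#
step 12: .########.##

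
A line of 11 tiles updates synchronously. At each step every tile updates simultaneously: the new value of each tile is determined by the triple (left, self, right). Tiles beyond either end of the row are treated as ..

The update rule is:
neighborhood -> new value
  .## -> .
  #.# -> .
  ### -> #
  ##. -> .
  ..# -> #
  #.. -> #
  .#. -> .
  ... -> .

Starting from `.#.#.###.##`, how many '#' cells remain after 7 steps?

step 1: #.....#....
step 2: .#...#.#...
step 3: #.#.#...#..
step 4: .....#.#.#.
step 5: ....#.....#
step 6: ...#.#...#.
step 7: ..#...#.#.#
count of #: 4

4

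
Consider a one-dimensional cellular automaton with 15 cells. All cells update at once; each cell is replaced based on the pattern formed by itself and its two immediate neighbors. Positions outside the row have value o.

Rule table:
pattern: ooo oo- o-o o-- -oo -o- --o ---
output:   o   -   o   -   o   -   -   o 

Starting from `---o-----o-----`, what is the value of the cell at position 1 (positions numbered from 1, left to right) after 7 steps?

-o---ooo---ooo-
o--o-oo--o-oo-o
----oo----oo-oo
-oo-o--oo-o-ooo
oo-o---o-o-oooo
o-o--o--o-ooooo
-o-------oooooo
position 1 holds -

-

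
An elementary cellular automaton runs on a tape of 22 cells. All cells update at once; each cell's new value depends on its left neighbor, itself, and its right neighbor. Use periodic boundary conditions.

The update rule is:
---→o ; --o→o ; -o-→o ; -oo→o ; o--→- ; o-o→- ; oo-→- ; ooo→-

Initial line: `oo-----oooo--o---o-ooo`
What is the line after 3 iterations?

---ooooo----oo-ooo-o--
oooo-----oooo--o---o-o
-----ooooo----oo-ooo-o

-----ooooo----oo-ooo-o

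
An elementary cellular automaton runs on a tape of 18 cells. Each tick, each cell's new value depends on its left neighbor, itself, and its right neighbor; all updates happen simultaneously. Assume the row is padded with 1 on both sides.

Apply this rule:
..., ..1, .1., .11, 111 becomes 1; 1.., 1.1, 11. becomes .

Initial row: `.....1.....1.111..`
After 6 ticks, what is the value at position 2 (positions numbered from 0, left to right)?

.

.11111.11111.11..1
.1111..1111..1..11
.111..1111..11.111
.11..1111..11..111
.1..1111..11..1111
.1.1111..11..11111
position 2 holds .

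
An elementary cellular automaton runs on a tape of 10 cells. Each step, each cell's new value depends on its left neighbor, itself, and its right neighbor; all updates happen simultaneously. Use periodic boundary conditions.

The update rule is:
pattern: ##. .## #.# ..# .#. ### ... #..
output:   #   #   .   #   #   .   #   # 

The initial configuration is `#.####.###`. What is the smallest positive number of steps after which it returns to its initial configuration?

2

step 1: #.#..#.#..
step 2: #.####.###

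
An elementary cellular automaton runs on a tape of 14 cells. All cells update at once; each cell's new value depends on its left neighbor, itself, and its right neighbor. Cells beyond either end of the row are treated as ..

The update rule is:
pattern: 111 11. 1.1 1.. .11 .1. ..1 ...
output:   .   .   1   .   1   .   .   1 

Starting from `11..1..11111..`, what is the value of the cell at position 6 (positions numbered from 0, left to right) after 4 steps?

.

step 1: 1......1.....1
step 2: ..1111...111..
step 3: 1.1....1.1...1
step 4: .1..11..1..1..
position 6 holds .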